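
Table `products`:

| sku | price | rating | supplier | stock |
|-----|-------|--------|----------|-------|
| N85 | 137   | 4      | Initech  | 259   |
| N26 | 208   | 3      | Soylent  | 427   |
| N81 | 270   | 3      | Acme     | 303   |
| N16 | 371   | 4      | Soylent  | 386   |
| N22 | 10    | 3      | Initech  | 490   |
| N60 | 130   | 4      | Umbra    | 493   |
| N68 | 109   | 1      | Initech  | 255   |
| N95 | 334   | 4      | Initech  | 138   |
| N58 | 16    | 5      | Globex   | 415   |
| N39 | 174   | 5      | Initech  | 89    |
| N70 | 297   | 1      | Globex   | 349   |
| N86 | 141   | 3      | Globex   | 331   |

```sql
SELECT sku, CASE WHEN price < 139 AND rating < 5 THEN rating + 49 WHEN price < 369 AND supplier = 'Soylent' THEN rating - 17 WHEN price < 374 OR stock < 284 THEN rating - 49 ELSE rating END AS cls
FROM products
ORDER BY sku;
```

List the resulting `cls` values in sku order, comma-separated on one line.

-45, 52, -14, -44, -44, 53, 50, -48, -46, 53, -46, -45

sku=N16: price < 374 OR stock < 284 → -45
sku=N22: price < 139 AND rating < 5 → 52
sku=N26: price < 369 AND supplier = 'Soylent' → -14
sku=N39: price < 374 OR stock < 284 → -44
sku=N58: price < 374 OR stock < 284 → -44
sku=N60: price < 139 AND rating < 5 → 53
sku=N68: price < 139 AND rating < 5 → 50
sku=N70: price < 374 OR stock < 284 → -48
sku=N81: price < 374 OR stock < 284 → -46
sku=N85: price < 139 AND rating < 5 → 53
sku=N86: price < 374 OR stock < 284 → -46
sku=N95: price < 374 OR stock < 284 → -45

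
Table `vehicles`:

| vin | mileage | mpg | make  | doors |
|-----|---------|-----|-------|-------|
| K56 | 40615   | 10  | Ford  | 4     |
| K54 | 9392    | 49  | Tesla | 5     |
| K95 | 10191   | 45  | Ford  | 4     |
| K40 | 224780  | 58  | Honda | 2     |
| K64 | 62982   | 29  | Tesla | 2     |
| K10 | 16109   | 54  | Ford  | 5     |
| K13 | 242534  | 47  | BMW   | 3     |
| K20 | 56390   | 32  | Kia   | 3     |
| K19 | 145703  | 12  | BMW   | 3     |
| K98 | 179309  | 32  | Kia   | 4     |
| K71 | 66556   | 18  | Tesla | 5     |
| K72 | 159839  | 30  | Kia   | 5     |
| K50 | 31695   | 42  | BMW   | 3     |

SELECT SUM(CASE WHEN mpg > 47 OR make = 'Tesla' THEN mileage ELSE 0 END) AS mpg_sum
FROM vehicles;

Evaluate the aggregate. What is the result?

vin=K56: ✗
vin=K54: ✓ → 9392
vin=K95: ✗
vin=K40: ✓ → 224780
vin=K64: ✓ → 62982
vin=K10: ✓ → 16109
vin=K13: ✗
vin=K20: ✗
vin=K19: ✗
vin=K98: ✗
vin=K71: ✓ → 66556
vin=K72: ✗
vin=K50: ✗
mpg_sum = 9392 + 224780 + 62982 + 16109 + 66556 = 379819

379819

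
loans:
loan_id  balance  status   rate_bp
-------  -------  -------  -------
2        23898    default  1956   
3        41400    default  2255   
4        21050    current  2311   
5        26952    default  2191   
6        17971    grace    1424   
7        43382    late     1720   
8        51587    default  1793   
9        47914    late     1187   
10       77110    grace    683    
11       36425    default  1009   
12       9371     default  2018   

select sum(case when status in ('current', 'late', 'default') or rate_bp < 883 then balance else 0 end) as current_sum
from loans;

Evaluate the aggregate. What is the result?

379089

loan_id=2: ✓ → 23898
loan_id=3: ✓ → 41400
loan_id=4: ✓ → 21050
loan_id=5: ✓ → 26952
loan_id=6: ✗
loan_id=7: ✓ → 43382
loan_id=8: ✓ → 51587
loan_id=9: ✓ → 47914
loan_id=10: ✓ → 77110
loan_id=11: ✓ → 36425
loan_id=12: ✓ → 9371
current_sum = 23898 + 41400 + 21050 + 26952 + 43382 + 51587 + 47914 + 77110 + 36425 + 9371 = 379089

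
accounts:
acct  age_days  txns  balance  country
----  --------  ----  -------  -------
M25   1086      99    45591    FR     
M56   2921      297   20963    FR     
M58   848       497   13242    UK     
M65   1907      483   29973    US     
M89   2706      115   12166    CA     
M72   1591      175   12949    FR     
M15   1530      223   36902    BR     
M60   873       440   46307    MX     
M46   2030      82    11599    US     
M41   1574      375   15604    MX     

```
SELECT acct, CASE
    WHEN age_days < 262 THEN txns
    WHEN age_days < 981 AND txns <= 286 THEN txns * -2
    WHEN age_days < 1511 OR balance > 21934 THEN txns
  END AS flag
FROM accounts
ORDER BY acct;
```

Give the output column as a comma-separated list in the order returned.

223, 99, NULL, NULL, NULL, 497, 440, 483, NULL, NULL

acct=M15: age_days < 1511 OR balance > 21934 → 223
acct=M25: age_days < 1511 OR balance > 21934 → 99
acct=M41: (no match → NULL) → NULL
acct=M46: (no match → NULL) → NULL
acct=M56: (no match → NULL) → NULL
acct=M58: age_days < 1511 OR balance > 21934 → 497
acct=M60: age_days < 1511 OR balance > 21934 → 440
acct=M65: age_days < 1511 OR balance > 21934 → 483
acct=M72: (no match → NULL) → NULL
acct=M89: (no match → NULL) → NULL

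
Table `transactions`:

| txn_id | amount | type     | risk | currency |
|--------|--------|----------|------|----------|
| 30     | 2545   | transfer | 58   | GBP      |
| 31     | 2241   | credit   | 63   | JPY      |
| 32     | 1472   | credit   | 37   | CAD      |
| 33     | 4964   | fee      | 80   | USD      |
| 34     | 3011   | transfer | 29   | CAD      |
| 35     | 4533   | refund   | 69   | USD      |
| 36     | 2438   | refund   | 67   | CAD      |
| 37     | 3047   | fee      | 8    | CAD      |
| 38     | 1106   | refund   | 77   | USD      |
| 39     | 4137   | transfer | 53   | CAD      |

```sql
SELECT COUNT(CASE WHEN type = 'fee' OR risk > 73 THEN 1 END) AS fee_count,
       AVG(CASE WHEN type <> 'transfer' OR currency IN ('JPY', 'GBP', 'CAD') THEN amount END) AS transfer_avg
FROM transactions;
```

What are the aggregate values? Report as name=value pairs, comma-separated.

fee_count=3, transfer_avg=2949.4

[fee_count: type = 'fee' OR risk > 73]
txn_id=30: ✗
txn_id=31: ✗
txn_id=32: ✗
txn_id=33: ✓ → 1
txn_id=34: ✗
txn_id=35: ✗
txn_id=36: ✗
txn_id=37: ✓ → 1
txn_id=38: ✓ → 1
txn_id=39: ✗
fee_count = COUNT(1, 1, 1) = 3
—
[transfer_avg: type <> 'transfer' OR currency IN ('JPY', 'GBP', 'CAD')]
txn_id=30: ✓ → 2545
txn_id=31: ✓ → 2241
txn_id=32: ✓ → 1472
txn_id=33: ✓ → 4964
txn_id=34: ✓ → 3011
txn_id=35: ✓ → 4533
txn_id=36: ✓ → 2438
txn_id=37: ✓ → 3047
txn_id=38: ✓ → 1106
txn_id=39: ✓ → 4137
transfer_avg = (2545 + 2241 + 1472 + 4964 + 3011 + 4533 + 2438 + 3047 + 1106 + 4137) / 10 = 2949.4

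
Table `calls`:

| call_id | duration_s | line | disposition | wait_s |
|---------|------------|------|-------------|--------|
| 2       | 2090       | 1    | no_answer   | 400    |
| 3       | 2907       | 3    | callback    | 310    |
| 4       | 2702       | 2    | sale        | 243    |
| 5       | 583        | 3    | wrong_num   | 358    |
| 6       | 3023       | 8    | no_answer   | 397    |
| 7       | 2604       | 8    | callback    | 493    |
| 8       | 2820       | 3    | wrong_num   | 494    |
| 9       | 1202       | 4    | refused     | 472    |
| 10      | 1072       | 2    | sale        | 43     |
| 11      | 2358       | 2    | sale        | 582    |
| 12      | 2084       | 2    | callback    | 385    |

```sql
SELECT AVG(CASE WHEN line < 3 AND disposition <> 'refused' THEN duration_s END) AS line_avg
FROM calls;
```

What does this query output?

call_id=2: ✓ → 2090
call_id=3: ✗
call_id=4: ✓ → 2702
call_id=5: ✗
call_id=6: ✗
call_id=7: ✗
call_id=8: ✗
call_id=9: ✗
call_id=10: ✓ → 1072
call_id=11: ✓ → 2358
call_id=12: ✓ → 2084
line_avg = (2090 + 2702 + 1072 + 2358 + 2084) / 5 = 2061.2

2061.2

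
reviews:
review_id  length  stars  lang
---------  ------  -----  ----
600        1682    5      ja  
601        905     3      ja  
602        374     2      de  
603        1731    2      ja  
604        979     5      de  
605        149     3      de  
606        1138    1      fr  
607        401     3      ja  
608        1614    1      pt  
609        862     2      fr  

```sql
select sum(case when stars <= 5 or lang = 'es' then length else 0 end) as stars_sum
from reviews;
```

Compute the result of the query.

review_id=600: ✓ → 1682
review_id=601: ✓ → 905
review_id=602: ✓ → 374
review_id=603: ✓ → 1731
review_id=604: ✓ → 979
review_id=605: ✓ → 149
review_id=606: ✓ → 1138
review_id=607: ✓ → 401
review_id=608: ✓ → 1614
review_id=609: ✓ → 862
stars_sum = 1682 + 905 + 374 + 1731 + 979 + 149 + 1138 + 401 + 1614 + 862 = 9835

9835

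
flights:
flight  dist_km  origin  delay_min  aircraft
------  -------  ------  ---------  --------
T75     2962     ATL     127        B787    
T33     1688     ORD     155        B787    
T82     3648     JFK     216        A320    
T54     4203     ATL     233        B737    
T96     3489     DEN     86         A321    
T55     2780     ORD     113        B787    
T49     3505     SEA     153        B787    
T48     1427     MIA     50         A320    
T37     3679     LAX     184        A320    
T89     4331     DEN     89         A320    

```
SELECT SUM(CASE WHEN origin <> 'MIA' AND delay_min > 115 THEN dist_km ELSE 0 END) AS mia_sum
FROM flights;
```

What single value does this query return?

19685

flight=T75: ✓ → 2962
flight=T33: ✓ → 1688
flight=T82: ✓ → 3648
flight=T54: ✓ → 4203
flight=T96: ✗
flight=T55: ✗
flight=T49: ✓ → 3505
flight=T48: ✗
flight=T37: ✓ → 3679
flight=T89: ✗
mia_sum = 2962 + 1688 + 3648 + 4203 + 3505 + 3679 = 19685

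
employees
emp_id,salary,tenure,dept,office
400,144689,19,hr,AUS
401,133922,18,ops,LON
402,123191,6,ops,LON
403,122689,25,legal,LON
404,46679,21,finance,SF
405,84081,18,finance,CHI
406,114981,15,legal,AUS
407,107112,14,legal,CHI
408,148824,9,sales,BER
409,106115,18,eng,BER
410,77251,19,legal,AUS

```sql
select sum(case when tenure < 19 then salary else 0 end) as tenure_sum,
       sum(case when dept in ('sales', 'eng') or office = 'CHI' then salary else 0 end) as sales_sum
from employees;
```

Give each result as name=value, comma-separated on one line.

tenure_sum=818226, sales_sum=446132

[tenure_sum: tenure < 19]
emp_id=400: ✗
emp_id=401: ✓ → 133922
emp_id=402: ✓ → 123191
emp_id=403: ✗
emp_id=404: ✗
emp_id=405: ✓ → 84081
emp_id=406: ✓ → 114981
emp_id=407: ✓ → 107112
emp_id=408: ✓ → 148824
emp_id=409: ✓ → 106115
emp_id=410: ✗
tenure_sum = 133922 + 123191 + 84081 + 114981 + 107112 + 148824 + 106115 = 818226
—
[sales_sum: dept in ('sales', 'eng') or office = 'CHI']
emp_id=400: ✗
emp_id=401: ✗
emp_id=402: ✗
emp_id=403: ✗
emp_id=404: ✗
emp_id=405: ✓ → 84081
emp_id=406: ✗
emp_id=407: ✓ → 107112
emp_id=408: ✓ → 148824
emp_id=409: ✓ → 106115
emp_id=410: ✗
sales_sum = 84081 + 107112 + 148824 + 106115 = 446132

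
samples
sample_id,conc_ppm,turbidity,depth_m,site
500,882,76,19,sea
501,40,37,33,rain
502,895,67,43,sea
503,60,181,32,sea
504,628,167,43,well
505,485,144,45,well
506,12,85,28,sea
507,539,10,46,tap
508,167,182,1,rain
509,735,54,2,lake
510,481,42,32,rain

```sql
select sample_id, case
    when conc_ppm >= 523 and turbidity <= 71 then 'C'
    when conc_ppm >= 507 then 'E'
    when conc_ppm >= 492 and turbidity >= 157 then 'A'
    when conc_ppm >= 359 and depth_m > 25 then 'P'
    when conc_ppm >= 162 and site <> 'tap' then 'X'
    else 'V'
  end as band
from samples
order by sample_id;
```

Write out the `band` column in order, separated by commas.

E, V, C, V, E, P, V, C, X, C, P

sample_id=500: conc_ppm >= 507 → E
sample_id=501: ELSE → V
sample_id=502: conc_ppm >= 523 and turbidity <= 71 → C
sample_id=503: ELSE → V
sample_id=504: conc_ppm >= 507 → E
sample_id=505: conc_ppm >= 359 and depth_m > 25 → P
sample_id=506: ELSE → V
sample_id=507: conc_ppm >= 523 and turbidity <= 71 → C
sample_id=508: conc_ppm >= 162 and site <> 'tap' → X
sample_id=509: conc_ppm >= 523 and turbidity <= 71 → C
sample_id=510: conc_ppm >= 359 and depth_m > 25 → P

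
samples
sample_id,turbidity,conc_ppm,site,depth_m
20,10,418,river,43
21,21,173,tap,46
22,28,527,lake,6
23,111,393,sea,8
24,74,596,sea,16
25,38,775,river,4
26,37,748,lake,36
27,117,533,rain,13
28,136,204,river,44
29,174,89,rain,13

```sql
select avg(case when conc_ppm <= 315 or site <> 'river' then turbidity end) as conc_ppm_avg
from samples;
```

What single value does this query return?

87.25

sample_id=20: ✗
sample_id=21: ✓ → 21
sample_id=22: ✓ → 28
sample_id=23: ✓ → 111
sample_id=24: ✓ → 74
sample_id=25: ✗
sample_id=26: ✓ → 37
sample_id=27: ✓ → 117
sample_id=28: ✓ → 136
sample_id=29: ✓ → 174
conc_ppm_avg = (21 + 28 + 111 + 74 + 37 + 117 + 136 + 174) / 8 = 87.25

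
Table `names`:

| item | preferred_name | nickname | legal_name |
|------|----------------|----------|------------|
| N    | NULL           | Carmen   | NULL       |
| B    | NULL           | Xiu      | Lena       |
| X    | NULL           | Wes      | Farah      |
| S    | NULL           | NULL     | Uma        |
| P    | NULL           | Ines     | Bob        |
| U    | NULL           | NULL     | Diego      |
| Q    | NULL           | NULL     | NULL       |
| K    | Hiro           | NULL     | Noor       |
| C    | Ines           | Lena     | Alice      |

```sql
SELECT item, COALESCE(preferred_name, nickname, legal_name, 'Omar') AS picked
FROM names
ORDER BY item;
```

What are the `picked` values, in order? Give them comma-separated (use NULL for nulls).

item=B: preferred_name=NULL, nickname=Xiu → Xiu
item=C: preferred_name=Ines → Ines
item=K: preferred_name=Hiro → Hiro
item=N: preferred_name=NULL, nickname=Carmen → Carmen
item=P: preferred_name=NULL, nickname=Ines → Ines
item=Q: preferred_name=NULL, nickname=NULL, legal_name=NULL, → literal Omar → Omar
item=S: preferred_name=NULL, nickname=NULL, legal_name=Uma → Uma
item=U: preferred_name=NULL, nickname=NULL, legal_name=Diego → Diego
item=X: preferred_name=NULL, nickname=Wes → Wes

Xiu, Ines, Hiro, Carmen, Ines, Omar, Uma, Diego, Wes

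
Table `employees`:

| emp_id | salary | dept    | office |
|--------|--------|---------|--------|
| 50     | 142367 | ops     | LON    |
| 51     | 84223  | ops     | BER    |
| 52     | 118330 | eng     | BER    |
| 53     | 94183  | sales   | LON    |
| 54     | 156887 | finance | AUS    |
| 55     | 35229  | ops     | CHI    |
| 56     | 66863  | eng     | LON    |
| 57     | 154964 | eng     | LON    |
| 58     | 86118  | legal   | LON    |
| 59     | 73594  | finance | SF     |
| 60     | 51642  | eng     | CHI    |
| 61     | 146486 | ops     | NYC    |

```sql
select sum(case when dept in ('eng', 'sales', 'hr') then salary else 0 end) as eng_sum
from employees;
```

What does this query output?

emp_id=50: ✗
emp_id=51: ✗
emp_id=52: ✓ → 118330
emp_id=53: ✓ → 94183
emp_id=54: ✗
emp_id=55: ✗
emp_id=56: ✓ → 66863
emp_id=57: ✓ → 154964
emp_id=58: ✗
emp_id=59: ✗
emp_id=60: ✓ → 51642
emp_id=61: ✗
eng_sum = 118330 + 94183 + 66863 + 154964 + 51642 = 485982

485982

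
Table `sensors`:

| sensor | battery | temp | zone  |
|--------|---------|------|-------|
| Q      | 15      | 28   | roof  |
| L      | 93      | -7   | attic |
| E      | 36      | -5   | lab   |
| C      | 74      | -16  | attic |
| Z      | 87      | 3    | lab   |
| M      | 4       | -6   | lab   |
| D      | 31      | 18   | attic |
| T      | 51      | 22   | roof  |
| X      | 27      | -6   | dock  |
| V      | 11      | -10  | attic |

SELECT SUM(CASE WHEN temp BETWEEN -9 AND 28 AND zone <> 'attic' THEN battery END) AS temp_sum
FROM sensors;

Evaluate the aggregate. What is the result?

sensor=Q: ✓ → 15
sensor=L: ✗
sensor=E: ✓ → 36
sensor=C: ✗
sensor=Z: ✓ → 87
sensor=M: ✓ → 4
sensor=D: ✗
sensor=T: ✓ → 51
sensor=X: ✓ → 27
sensor=V: ✗
temp_sum = 15 + 36 + 87 + 4 + 51 + 27 = 220

220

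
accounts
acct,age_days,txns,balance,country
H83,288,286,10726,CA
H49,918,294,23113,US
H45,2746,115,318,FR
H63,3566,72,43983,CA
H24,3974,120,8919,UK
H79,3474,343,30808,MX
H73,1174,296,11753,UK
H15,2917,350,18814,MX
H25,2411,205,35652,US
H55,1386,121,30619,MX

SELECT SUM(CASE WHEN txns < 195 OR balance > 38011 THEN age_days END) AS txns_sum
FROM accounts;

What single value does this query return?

acct=H83: ✗
acct=H49: ✗
acct=H45: ✓ → 2746
acct=H63: ✓ → 3566
acct=H24: ✓ → 3974
acct=H79: ✗
acct=H73: ✗
acct=H15: ✗
acct=H25: ✗
acct=H55: ✓ → 1386
txns_sum = 2746 + 3566 + 3974 + 1386 = 11672

11672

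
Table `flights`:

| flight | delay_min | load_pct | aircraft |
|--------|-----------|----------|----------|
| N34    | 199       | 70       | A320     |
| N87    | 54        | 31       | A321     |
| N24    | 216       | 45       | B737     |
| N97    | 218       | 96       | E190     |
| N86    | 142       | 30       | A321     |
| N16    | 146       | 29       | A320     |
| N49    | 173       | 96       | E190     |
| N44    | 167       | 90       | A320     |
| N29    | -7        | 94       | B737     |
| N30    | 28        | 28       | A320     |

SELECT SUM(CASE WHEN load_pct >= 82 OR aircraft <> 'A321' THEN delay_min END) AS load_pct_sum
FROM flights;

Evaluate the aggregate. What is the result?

1140

flight=N34: ✓ → 199
flight=N87: ✗
flight=N24: ✓ → 216
flight=N97: ✓ → 218
flight=N86: ✗
flight=N16: ✓ → 146
flight=N49: ✓ → 173
flight=N44: ✓ → 167
flight=N29: ✓ → -7
flight=N30: ✓ → 28
load_pct_sum = 199 + 216 + 218 + 146 + 173 + 167 + -7 + 28 = 1140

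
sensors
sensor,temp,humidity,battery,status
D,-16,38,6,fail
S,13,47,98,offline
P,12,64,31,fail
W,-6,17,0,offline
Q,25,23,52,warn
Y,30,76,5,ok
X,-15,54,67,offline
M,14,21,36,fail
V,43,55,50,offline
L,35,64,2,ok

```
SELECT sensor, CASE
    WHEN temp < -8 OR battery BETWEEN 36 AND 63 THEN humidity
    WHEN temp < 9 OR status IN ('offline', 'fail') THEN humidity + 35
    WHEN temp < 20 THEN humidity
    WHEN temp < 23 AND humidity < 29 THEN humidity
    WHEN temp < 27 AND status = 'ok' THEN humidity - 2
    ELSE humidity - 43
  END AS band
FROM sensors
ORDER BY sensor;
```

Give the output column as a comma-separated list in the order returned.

sensor=D: temp < -8 OR battery BETWEEN 36 AND 63 → 38
sensor=L: ELSE → 21
sensor=M: temp < -8 OR battery BETWEEN 36 AND 63 → 21
sensor=P: temp < 9 OR status IN ('offline', 'fail') → 99
sensor=Q: temp < -8 OR battery BETWEEN 36 AND 63 → 23
sensor=S: temp < 9 OR status IN ('offline', 'fail') → 82
sensor=V: temp < -8 OR battery BETWEEN 36 AND 63 → 55
sensor=W: temp < 9 OR status IN ('offline', 'fail') → 52
sensor=X: temp < -8 OR battery BETWEEN 36 AND 63 → 54
sensor=Y: ELSE → 33

38, 21, 21, 99, 23, 82, 55, 52, 54, 33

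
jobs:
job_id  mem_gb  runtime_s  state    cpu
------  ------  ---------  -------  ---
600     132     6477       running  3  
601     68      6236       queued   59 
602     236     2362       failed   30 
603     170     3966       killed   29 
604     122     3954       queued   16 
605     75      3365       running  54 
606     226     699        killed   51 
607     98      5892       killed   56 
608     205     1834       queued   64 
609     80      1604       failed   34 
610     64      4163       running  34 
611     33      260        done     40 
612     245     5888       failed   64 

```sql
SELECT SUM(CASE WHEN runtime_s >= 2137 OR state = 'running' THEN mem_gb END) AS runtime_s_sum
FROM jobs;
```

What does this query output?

job_id=600: ✓ → 132
job_id=601: ✓ → 68
job_id=602: ✓ → 236
job_id=603: ✓ → 170
job_id=604: ✓ → 122
job_id=605: ✓ → 75
job_id=606: ✗
job_id=607: ✓ → 98
job_id=608: ✗
job_id=609: ✗
job_id=610: ✓ → 64
job_id=611: ✗
job_id=612: ✓ → 245
runtime_s_sum = 132 + 68 + 236 + 170 + 122 + 75 + 98 + 64 + 245 = 1210

1210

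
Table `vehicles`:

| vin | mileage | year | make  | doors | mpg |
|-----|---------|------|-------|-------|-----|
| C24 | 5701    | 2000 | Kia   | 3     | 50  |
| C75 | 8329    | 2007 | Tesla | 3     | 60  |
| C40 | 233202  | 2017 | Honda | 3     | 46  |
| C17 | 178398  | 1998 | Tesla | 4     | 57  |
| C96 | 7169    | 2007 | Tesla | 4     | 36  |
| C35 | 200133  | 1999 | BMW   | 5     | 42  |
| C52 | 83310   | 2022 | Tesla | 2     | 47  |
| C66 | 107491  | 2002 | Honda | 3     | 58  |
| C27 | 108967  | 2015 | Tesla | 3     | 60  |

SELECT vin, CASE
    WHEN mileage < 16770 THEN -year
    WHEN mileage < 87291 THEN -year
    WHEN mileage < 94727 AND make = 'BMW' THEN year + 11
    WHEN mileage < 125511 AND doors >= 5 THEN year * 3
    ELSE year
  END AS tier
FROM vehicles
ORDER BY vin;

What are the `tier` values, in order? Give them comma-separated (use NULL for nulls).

1998, -2000, 2015, 1999, 2017, -2022, 2002, -2007, -2007

vin=C17: ELSE → 1998
vin=C24: mileage < 16770 → -2000
vin=C27: ELSE → 2015
vin=C35: ELSE → 1999
vin=C40: ELSE → 2017
vin=C52: mileage < 87291 → -2022
vin=C66: ELSE → 2002
vin=C75: mileage < 16770 → -2007
vin=C96: mileage < 16770 → -2007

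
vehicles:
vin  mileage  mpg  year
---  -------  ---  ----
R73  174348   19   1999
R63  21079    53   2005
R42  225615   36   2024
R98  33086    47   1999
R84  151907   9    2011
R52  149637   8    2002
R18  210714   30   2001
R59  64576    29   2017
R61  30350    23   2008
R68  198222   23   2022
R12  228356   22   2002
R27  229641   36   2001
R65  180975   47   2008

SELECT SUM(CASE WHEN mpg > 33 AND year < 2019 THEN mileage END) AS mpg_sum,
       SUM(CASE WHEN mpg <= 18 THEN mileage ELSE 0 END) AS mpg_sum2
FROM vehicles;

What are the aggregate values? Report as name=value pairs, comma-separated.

mpg_sum=464781, mpg_sum2=301544

[mpg_sum: mpg > 33 AND year < 2019]
vin=R73: ✗
vin=R63: ✓ → 21079
vin=R42: ✗
vin=R98: ✓ → 33086
vin=R84: ✗
vin=R52: ✗
vin=R18: ✗
vin=R59: ✗
vin=R61: ✗
vin=R68: ✗
vin=R12: ✗
vin=R27: ✓ → 229641
vin=R65: ✓ → 180975
mpg_sum = 21079 + 33086 + 229641 + 180975 = 464781
—
[mpg_sum2: mpg <= 18]
vin=R73: ✗
vin=R63: ✗
vin=R42: ✗
vin=R98: ✗
vin=R84: ✓ → 151907
vin=R52: ✓ → 149637
vin=R18: ✗
vin=R59: ✗
vin=R61: ✗
vin=R68: ✗
vin=R12: ✗
vin=R27: ✗
vin=R65: ✗
mpg_sum2 = 151907 + 149637 = 301544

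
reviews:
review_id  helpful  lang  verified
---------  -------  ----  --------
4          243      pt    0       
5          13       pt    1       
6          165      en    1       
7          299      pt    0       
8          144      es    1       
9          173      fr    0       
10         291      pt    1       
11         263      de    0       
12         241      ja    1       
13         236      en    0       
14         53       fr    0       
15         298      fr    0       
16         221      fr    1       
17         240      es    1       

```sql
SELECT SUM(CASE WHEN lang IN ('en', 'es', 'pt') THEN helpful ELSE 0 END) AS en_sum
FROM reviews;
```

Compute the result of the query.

review_id=4: ✓ → 243
review_id=5: ✓ → 13
review_id=6: ✓ → 165
review_id=7: ✓ → 299
review_id=8: ✓ → 144
review_id=9: ✗
review_id=10: ✓ → 291
review_id=11: ✗
review_id=12: ✗
review_id=13: ✓ → 236
review_id=14: ✗
review_id=15: ✗
review_id=16: ✗
review_id=17: ✓ → 240
en_sum = 243 + 13 + 165 + 299 + 144 + 291 + 236 + 240 = 1631

1631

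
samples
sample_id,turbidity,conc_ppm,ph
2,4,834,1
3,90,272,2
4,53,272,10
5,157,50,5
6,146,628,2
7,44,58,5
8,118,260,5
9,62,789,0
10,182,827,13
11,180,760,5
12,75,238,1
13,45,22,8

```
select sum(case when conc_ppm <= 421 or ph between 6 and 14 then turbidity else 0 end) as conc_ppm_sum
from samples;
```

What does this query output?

764

sample_id=2: ✗
sample_id=3: ✓ → 90
sample_id=4: ✓ → 53
sample_id=5: ✓ → 157
sample_id=6: ✗
sample_id=7: ✓ → 44
sample_id=8: ✓ → 118
sample_id=9: ✗
sample_id=10: ✓ → 182
sample_id=11: ✗
sample_id=12: ✓ → 75
sample_id=13: ✓ → 45
conc_ppm_sum = 90 + 53 + 157 + 44 + 118 + 182 + 75 + 45 = 764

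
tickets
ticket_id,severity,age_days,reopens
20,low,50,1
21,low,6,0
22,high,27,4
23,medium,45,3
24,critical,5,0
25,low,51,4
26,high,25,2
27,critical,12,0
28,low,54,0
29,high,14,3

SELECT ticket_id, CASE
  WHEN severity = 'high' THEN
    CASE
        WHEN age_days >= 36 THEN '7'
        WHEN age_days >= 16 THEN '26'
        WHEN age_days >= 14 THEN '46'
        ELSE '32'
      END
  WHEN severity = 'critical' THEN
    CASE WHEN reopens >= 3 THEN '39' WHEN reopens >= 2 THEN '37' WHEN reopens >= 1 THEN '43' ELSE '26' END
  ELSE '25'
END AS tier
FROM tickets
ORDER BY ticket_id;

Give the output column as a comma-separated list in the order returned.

ticket_id=20: severity='low' → outer ELSE → 25
ticket_id=21: severity='low' → outer ELSE → 25
ticket_id=22: severity='high' → inner[age_days >= 16] → 26
ticket_id=23: severity='medium' → outer ELSE → 25
ticket_id=24: severity='critical' → inner[ELSE] → 26
ticket_id=25: severity='low' → outer ELSE → 25
ticket_id=26: severity='high' → inner[age_days >= 16] → 26
ticket_id=27: severity='critical' → inner[ELSE] → 26
ticket_id=28: severity='low' → outer ELSE → 25
ticket_id=29: severity='high' → inner[age_days >= 14] → 46

25, 25, 26, 25, 26, 25, 26, 26, 25, 46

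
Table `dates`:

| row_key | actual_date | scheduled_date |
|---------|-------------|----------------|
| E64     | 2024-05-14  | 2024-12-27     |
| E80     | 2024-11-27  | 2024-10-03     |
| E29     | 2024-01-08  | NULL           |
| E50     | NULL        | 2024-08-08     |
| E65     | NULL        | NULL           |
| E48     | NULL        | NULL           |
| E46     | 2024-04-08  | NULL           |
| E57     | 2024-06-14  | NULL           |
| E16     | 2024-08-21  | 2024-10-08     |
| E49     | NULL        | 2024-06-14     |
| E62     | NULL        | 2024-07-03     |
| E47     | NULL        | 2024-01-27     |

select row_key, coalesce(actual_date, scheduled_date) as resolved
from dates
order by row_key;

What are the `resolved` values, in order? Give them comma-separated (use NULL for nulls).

2024-08-21, 2024-01-08, 2024-04-08, 2024-01-27, NULL, 2024-06-14, 2024-08-08, 2024-06-14, 2024-07-03, 2024-05-14, NULL, 2024-11-27

row_key=E16: actual_date=2024-08-21 → 2024-08-21
row_key=E29: actual_date=2024-01-08 → 2024-01-08
row_key=E46: actual_date=2024-04-08 → 2024-04-08
row_key=E47: actual_date=NULL, scheduled_date=2024-01-27 → 2024-01-27
row_key=E48: actual_date=NULL, scheduled_date=NULL (all NULL) → NULL
row_key=E49: actual_date=NULL, scheduled_date=2024-06-14 → 2024-06-14
row_key=E50: actual_date=NULL, scheduled_date=2024-08-08 → 2024-08-08
row_key=E57: actual_date=2024-06-14 → 2024-06-14
row_key=E62: actual_date=NULL, scheduled_date=2024-07-03 → 2024-07-03
row_key=E64: actual_date=2024-05-14 → 2024-05-14
row_key=E65: actual_date=NULL, scheduled_date=NULL (all NULL) → NULL
row_key=E80: actual_date=2024-11-27 → 2024-11-27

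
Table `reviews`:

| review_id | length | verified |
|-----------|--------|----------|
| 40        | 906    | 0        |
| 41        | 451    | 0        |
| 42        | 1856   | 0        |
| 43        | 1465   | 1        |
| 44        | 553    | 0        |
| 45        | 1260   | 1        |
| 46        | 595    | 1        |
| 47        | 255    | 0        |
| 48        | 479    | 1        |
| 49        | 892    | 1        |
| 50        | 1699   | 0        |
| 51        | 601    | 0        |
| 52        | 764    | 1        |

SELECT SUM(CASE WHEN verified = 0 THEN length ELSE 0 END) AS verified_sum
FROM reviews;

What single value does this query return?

review_id=40: ✓ → 906
review_id=41: ✓ → 451
review_id=42: ✓ → 1856
review_id=43: ✗
review_id=44: ✓ → 553
review_id=45: ✗
review_id=46: ✗
review_id=47: ✓ → 255
review_id=48: ✗
review_id=49: ✗
review_id=50: ✓ → 1699
review_id=51: ✓ → 601
review_id=52: ✗
verified_sum = 906 + 451 + 1856 + 553 + 255 + 1699 + 601 = 6321

6321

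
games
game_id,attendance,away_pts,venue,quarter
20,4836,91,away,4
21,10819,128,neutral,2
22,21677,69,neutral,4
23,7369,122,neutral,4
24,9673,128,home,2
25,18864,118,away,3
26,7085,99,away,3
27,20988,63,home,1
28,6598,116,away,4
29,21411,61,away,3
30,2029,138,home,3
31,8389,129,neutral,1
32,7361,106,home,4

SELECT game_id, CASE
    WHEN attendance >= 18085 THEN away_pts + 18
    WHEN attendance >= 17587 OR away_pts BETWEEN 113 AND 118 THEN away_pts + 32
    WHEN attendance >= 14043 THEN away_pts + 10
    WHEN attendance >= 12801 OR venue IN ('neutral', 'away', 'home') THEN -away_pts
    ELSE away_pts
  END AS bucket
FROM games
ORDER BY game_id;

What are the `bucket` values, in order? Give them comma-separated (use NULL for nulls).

game_id=20: attendance >= 12801 OR venue IN ('neutral', 'away', 'home') → -91
game_id=21: attendance >= 12801 OR venue IN ('neutral', 'away', 'home') → -128
game_id=22: attendance >= 18085 → 87
game_id=23: attendance >= 12801 OR venue IN ('neutral', 'away', 'home') → -122
game_id=24: attendance >= 12801 OR venue IN ('neutral', 'away', 'home') → -128
game_id=25: attendance >= 18085 → 136
game_id=26: attendance >= 12801 OR venue IN ('neutral', 'away', 'home') → -99
game_id=27: attendance >= 18085 → 81
game_id=28: attendance >= 17587 OR away_pts BETWEEN 113 AND 118 → 148
game_id=29: attendance >= 18085 → 79
game_id=30: attendance >= 12801 OR venue IN ('neutral', 'away', 'home') → -138
game_id=31: attendance >= 12801 OR venue IN ('neutral', 'away', 'home') → -129
game_id=32: attendance >= 12801 OR venue IN ('neutral', 'away', 'home') → -106

-91, -128, 87, -122, -128, 136, -99, 81, 148, 79, -138, -129, -106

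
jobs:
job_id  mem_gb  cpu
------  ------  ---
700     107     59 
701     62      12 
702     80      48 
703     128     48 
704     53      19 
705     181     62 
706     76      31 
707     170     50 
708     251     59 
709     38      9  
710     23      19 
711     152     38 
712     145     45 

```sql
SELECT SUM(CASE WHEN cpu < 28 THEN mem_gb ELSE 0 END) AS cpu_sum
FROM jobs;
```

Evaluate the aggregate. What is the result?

job_id=700: ✗
job_id=701: ✓ → 62
job_id=702: ✗
job_id=703: ✗
job_id=704: ✓ → 53
job_id=705: ✗
job_id=706: ✗
job_id=707: ✗
job_id=708: ✗
job_id=709: ✓ → 38
job_id=710: ✓ → 23
job_id=711: ✗
job_id=712: ✗
cpu_sum = 62 + 53 + 38 + 23 = 176

176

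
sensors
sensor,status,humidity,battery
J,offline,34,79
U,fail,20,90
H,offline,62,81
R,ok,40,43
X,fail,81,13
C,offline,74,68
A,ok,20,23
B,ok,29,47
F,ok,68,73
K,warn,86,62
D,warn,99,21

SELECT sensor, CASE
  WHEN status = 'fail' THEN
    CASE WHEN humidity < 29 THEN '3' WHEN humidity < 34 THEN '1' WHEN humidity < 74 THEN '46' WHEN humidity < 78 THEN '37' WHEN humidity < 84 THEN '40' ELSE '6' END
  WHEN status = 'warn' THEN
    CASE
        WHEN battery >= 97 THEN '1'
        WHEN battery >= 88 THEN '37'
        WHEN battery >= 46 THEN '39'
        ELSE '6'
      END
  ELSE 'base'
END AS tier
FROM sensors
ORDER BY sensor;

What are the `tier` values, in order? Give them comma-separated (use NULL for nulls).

base, base, base, 6, base, base, base, 39, base, 3, 40

sensor=A: status='ok' → outer ELSE → base
sensor=B: status='ok' → outer ELSE → base
sensor=C: status='offline' → outer ELSE → base
sensor=D: status='warn' → inner[ELSE] → 6
sensor=F: status='ok' → outer ELSE → base
sensor=H: status='offline' → outer ELSE → base
sensor=J: status='offline' → outer ELSE → base
sensor=K: status='warn' → inner[battery >= 46] → 39
sensor=R: status='ok' → outer ELSE → base
sensor=U: status='fail' → inner[humidity < 29] → 3
sensor=X: status='fail' → inner[humidity < 84] → 40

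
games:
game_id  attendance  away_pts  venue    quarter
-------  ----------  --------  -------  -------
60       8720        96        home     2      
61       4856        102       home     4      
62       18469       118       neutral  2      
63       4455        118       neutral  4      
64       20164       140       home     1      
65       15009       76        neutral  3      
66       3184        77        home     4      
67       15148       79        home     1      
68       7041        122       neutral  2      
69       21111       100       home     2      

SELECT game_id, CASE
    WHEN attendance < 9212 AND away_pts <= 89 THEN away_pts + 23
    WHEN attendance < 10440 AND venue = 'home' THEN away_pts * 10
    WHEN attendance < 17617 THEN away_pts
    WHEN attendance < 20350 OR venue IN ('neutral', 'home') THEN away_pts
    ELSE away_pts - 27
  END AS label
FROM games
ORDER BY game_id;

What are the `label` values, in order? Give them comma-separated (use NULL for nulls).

960, 1020, 118, 118, 140, 76, 100, 79, 122, 100

game_id=60: attendance < 10440 AND venue = 'home' → 960
game_id=61: attendance < 10440 AND venue = 'home' → 1020
game_id=62: attendance < 20350 OR venue IN ('neutral', 'home') → 118
game_id=63: attendance < 17617 → 118
game_id=64: attendance < 20350 OR venue IN ('neutral', 'home') → 140
game_id=65: attendance < 17617 → 76
game_id=66: attendance < 9212 AND away_pts <= 89 → 100
game_id=67: attendance < 17617 → 79
game_id=68: attendance < 17617 → 122
game_id=69: attendance < 20350 OR venue IN ('neutral', 'home') → 100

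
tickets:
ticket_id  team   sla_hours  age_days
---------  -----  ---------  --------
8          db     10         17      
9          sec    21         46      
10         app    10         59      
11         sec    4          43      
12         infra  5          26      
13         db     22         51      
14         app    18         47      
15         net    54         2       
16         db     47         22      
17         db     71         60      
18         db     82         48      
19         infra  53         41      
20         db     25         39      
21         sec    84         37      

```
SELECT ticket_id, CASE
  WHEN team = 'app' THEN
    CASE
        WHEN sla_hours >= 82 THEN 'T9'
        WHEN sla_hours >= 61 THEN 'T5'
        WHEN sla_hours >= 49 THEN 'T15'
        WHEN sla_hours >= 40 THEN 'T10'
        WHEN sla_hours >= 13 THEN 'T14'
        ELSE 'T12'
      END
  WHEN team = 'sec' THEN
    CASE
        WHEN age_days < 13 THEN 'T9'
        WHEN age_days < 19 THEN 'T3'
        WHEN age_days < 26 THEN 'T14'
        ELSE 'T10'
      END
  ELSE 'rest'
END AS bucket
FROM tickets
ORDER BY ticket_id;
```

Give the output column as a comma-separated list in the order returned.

rest, T10, T12, T10, rest, rest, T14, rest, rest, rest, rest, rest, rest, T10

ticket_id=8: team='db' → outer ELSE → rest
ticket_id=9: team='sec' → inner[ELSE] → T10
ticket_id=10: team='app' → inner[ELSE] → T12
ticket_id=11: team='sec' → inner[ELSE] → T10
ticket_id=12: team='infra' → outer ELSE → rest
ticket_id=13: team='db' → outer ELSE → rest
ticket_id=14: team='app' → inner[sla_hours >= 13] → T14
ticket_id=15: team='net' → outer ELSE → rest
ticket_id=16: team='db' → outer ELSE → rest
ticket_id=17: team='db' → outer ELSE → rest
ticket_id=18: team='db' → outer ELSE → rest
ticket_id=19: team='infra' → outer ELSE → rest
ticket_id=20: team='db' → outer ELSE → rest
ticket_id=21: team='sec' → inner[ELSE] → T10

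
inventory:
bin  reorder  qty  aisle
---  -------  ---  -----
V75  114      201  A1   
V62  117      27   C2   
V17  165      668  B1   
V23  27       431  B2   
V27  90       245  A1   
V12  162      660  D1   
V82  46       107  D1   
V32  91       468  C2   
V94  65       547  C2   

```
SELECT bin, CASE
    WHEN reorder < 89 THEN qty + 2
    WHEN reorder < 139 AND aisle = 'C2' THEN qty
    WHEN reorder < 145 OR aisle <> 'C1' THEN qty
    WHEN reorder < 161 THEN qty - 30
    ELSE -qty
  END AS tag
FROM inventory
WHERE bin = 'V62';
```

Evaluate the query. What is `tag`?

bin = V62: reorder=117, qty=27, aisle=C2.
reorder < 89 → false
reorder < 139 AND aisle = 'C2' → true → 27

27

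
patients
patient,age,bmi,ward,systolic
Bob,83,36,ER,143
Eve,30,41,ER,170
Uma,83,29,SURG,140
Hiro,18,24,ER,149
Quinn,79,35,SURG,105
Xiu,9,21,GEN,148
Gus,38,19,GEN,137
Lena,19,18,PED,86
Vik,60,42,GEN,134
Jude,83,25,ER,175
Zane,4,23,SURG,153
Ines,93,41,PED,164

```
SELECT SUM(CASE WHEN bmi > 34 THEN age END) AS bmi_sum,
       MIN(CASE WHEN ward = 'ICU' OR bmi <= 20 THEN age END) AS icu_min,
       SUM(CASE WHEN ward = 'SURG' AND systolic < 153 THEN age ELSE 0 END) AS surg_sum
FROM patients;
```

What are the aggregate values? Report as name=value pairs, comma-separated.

bmi_sum=345, icu_min=19, surg_sum=162

[bmi_sum: bmi > 34]
patient=Bob: ✓ → 83
patient=Eve: ✓ → 30
patient=Uma: ✗
patient=Hiro: ✗
patient=Quinn: ✓ → 79
patient=Xiu: ✗
patient=Gus: ✗
patient=Lena: ✗
patient=Vik: ✓ → 60
patient=Jude: ✗
patient=Zane: ✗
patient=Ines: ✓ → 93
bmi_sum = 83 + 30 + 79 + 60 + 93 = 345
—
[icu_min: ward = 'ICU' OR bmi <= 20]
patient=Bob: ✗
patient=Eve: ✗
patient=Uma: ✗
patient=Hiro: ✗
patient=Quinn: ✗
patient=Xiu: ✗
patient=Gus: ✓ → 38
patient=Lena: ✓ → 19
patient=Vik: ✗
patient=Jude: ✗
patient=Zane: ✗
patient=Ines: ✗
icu_min = MIN(38, 19) = 19
—
[surg_sum: ward = 'SURG' AND systolic < 153]
patient=Bob: ✗
patient=Eve: ✗
patient=Uma: ✓ → 83
patient=Hiro: ✗
patient=Quinn: ✓ → 79
patient=Xiu: ✗
patient=Gus: ✗
patient=Lena: ✗
patient=Vik: ✗
patient=Jude: ✗
patient=Zane: ✗
patient=Ines: ✗
surg_sum = 83 + 79 = 162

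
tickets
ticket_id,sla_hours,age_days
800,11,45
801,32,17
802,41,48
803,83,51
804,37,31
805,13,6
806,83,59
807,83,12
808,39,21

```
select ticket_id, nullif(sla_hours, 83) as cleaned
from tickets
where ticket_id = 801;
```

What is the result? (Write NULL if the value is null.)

ticket_id = 801: sla_hours=32, age_days=17.
sla_hours=32 vs 83: differ → 32

32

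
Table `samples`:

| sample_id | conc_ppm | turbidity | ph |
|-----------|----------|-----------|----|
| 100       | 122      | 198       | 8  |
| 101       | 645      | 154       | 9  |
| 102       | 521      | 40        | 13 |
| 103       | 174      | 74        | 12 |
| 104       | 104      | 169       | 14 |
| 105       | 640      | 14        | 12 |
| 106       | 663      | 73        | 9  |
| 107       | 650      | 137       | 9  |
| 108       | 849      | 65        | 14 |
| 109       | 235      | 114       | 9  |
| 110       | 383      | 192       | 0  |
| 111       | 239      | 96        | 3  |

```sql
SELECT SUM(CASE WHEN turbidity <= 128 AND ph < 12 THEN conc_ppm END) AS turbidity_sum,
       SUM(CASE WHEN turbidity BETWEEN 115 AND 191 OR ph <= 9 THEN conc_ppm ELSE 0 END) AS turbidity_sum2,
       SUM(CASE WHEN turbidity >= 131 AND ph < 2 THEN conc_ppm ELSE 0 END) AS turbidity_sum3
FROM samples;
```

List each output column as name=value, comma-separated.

[turbidity_sum: turbidity <= 128 AND ph < 12]
sample_id=100: ✗
sample_id=101: ✗
sample_id=102: ✗
sample_id=103: ✗
sample_id=104: ✗
sample_id=105: ✗
sample_id=106: ✓ → 663
sample_id=107: ✗
sample_id=108: ✗
sample_id=109: ✓ → 235
sample_id=110: ✗
sample_id=111: ✓ → 239
turbidity_sum = 663 + 235 + 239 = 1137
—
[turbidity_sum2: turbidity BETWEEN 115 AND 191 OR ph <= 9]
sample_id=100: ✓ → 122
sample_id=101: ✓ → 645
sample_id=102: ✗
sample_id=103: ✗
sample_id=104: ✓ → 104
sample_id=105: ✗
sample_id=106: ✓ → 663
sample_id=107: ✓ → 650
sample_id=108: ✗
sample_id=109: ✓ → 235
sample_id=110: ✓ → 383
sample_id=111: ✓ → 239
turbidity_sum2 = 122 + 645 + 104 + 663 + 650 + 235 + 383 + 239 = 3041
—
[turbidity_sum3: turbidity >= 131 AND ph < 2]
sample_id=100: ✗
sample_id=101: ✗
sample_id=102: ✗
sample_id=103: ✗
sample_id=104: ✗
sample_id=105: ✗
sample_id=106: ✗
sample_id=107: ✗
sample_id=108: ✗
sample_id=109: ✗
sample_id=110: ✓ → 383
sample_id=111: ✗
turbidity_sum3 = 383

turbidity_sum=1137, turbidity_sum2=3041, turbidity_sum3=383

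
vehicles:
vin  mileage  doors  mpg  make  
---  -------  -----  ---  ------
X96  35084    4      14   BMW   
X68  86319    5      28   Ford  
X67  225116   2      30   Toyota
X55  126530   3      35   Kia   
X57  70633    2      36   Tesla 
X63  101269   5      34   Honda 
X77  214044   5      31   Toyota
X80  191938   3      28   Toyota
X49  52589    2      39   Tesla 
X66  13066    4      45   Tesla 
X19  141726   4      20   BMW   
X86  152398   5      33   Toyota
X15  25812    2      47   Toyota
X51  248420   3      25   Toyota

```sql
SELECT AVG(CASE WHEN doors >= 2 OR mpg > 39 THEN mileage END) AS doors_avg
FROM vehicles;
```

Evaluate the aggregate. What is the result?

120353.1428571429

vin=X96: ✓ → 35084
vin=X68: ✓ → 86319
vin=X67: ✓ → 225116
vin=X55: ✓ → 126530
vin=X57: ✓ → 70633
vin=X63: ✓ → 101269
vin=X77: ✓ → 214044
vin=X80: ✓ → 191938
vin=X49: ✓ → 52589
vin=X66: ✓ → 13066
vin=X19: ✓ → 141726
vin=X86: ✓ → 152398
vin=X15: ✓ → 25812
vin=X51: ✓ → 248420
doors_avg = (35084 + 86319 + 225116 + 126530 + 70633 + 101269 + 214044 + 191938 + 52589 + 13066 + 141726 + 152398 + 25812 + 248420) / 14 = 120353.1428571429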